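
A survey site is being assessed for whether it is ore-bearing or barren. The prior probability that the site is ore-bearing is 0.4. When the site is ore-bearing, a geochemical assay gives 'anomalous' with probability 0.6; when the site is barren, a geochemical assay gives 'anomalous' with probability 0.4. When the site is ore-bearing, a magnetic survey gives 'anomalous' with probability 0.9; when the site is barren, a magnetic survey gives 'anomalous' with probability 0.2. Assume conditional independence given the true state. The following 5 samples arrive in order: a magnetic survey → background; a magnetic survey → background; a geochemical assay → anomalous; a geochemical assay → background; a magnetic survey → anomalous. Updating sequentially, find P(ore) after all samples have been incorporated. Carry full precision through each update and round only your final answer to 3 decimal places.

After a magnetic survey='background': P(ore) = 0.1·0.4000 / (0.1·0.4000 + 0.8·0.6000) ≈ 0.0769
After a magnetic survey='background': P(ore) = 0.1·0.0769 / (0.1·0.0769 + 0.8·0.9231) ≈ 0.0103
After a geochemical assay='anomalous': P(ore) = 0.6·0.0103 / (0.6·0.0103 + 0.4·0.9897) ≈ 0.0154
After a geochemical assay='background': P(ore) = 0.4·0.0154 / (0.4·0.0154 + 0.6·0.9846) ≈ 0.0103
After a magnetic survey='anomalous': P(ore) = 0.9·0.0103 / (0.9·0.0103 + 0.2·0.9897) ≈ 0.0448

0.045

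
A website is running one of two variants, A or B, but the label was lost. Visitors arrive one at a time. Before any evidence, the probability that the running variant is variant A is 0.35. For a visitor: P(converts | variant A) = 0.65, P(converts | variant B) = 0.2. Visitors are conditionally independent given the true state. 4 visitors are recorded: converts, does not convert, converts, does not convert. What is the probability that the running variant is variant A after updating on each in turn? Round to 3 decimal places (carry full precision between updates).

After 'converts': P(A) = 0.65·0.3500 / (0.65·0.3500 + 0.2·0.6500) ≈ 0.6364
After 'does not convert': P(A) = 0.35·0.6364 / (0.35·0.6364 + 0.8·0.3636) ≈ 0.4336
After 'converts': P(A) = 0.65·0.4336 / (0.65·0.4336 + 0.2·0.5664) ≈ 0.7133
After 'does not convert': P(A) = 0.35·0.7133 / (0.35·0.7133 + 0.8·0.2867) ≈ 0.5212

0.521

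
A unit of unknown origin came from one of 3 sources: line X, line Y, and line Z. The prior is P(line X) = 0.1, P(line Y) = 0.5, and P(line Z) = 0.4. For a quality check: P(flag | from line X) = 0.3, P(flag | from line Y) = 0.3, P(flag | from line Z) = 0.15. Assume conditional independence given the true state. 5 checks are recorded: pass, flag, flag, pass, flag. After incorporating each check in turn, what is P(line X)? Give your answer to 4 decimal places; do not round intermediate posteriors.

Each posterior becomes the prior for the next update.
After 'pass': normaliser = 0.7·0.1000 + 0.7·0.5000 + 0.85·0.4000; P(line X) ≈ 0.0921, P(line Y) ≈ 0.4605, P(line Z) ≈ 0.4474
After 'flag': normaliser = 0.3·0.0921 + 0.3·0.4605 + 0.15·0.4474; P(line X) ≈ 0.1186, P(line Y) ≈ 0.5932, P(line Z) ≈ 0.2881
After 'flag': normaliser = 0.3·0.1186 + 0.3·0.5932 + 0.15·0.2881; P(line X) ≈ 0.1386, P(line Y) ≈ 0.6931, P(line Z) ≈ 0.1683
After 'pass': normaliser = 0.7·0.1386 + 0.7·0.6931 + 0.85·0.1683; P(line X) ≈ 0.1338, P(line Y) ≈ 0.6689, P(line Z) ≈ 0.1973
After 'flag': normaliser = 0.3·0.1338 + 0.3·0.6689 + 0.15·0.1973; P(line X) ≈ 0.1484, P(line Y) ≈ 0.7421, P(line Z) ≈ 0.1094

0.1484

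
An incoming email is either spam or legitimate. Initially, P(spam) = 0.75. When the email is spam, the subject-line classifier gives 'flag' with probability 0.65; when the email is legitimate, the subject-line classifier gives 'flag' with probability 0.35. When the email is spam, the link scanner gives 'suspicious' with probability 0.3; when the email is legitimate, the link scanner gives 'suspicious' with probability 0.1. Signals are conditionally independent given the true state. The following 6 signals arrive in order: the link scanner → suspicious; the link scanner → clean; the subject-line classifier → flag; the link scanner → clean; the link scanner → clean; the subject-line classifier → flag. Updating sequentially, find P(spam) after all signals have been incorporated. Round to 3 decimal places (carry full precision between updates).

0.936

After the link scanner='suspicious': P(spam) = 0.3·0.7500 / (0.3·0.7500 + 0.1·0.2500) ≈ 0.9000
After the link scanner='clean': P(spam) = 0.7·0.9000 / (0.7·0.9000 + 0.9·0.1000) ≈ 0.8750
After the subject-line classifier='flag': P(spam) = 0.65·0.8750 / (0.65·0.8750 + 0.35·0.1250) ≈ 0.9286
After the link scanner='clean': P(spam) = 0.7·0.9286 / (0.7·0.9286 + 0.9·0.0714) ≈ 0.9100
After the link scanner='clean': P(spam) = 0.7·0.9100 / (0.7·0.9100 + 0.9·0.0900) ≈ 0.8872
After the subject-line classifier='flag': P(spam) = 0.65·0.8872 / (0.65·0.8872 + 0.35·0.1128) ≈ 0.9359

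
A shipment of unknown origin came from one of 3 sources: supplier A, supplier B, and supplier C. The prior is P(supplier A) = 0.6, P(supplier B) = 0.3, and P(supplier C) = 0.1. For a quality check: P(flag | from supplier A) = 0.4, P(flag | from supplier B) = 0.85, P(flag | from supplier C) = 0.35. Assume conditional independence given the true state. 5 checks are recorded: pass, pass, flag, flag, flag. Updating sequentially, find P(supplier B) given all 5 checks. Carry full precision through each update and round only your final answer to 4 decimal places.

Apply Bayes' rule sequentially, carrying P(supplier B) forward.
After 'pass': normaliser = 0.6·0.6000 + 0.15·0.3000 + 0.65·0.1000; P(supplier A) ≈ 0.7660, P(supplier B) ≈ 0.0957, P(supplier C) ≈ 0.1383
After 'pass': normaliser = 0.6·0.7660 + 0.15·0.0957 + 0.65·0.1383; P(supplier A) ≈ 0.8151, P(supplier B) ≈ 0.0255, P(supplier C) ≈ 0.1594
After 'flag': normaliser = 0.4·0.8151 + 0.85·0.0255 + 0.35·0.1594; P(supplier A) ≈ 0.8080, P(supplier B) ≈ 0.0537, P(supplier C) ≈ 0.1383
After 'flag': normaliser = 0.4·0.8080 + 0.85·0.0537 + 0.35·0.1383; P(supplier A) ≈ 0.7747, P(supplier B) ≈ 0.1093, P(supplier C) ≈ 0.1160
After 'flag': normaliser = 0.4·0.7747 + 0.85·0.1093 + 0.35·0.1160; P(supplier A) ≈ 0.6989, P(supplier B) ≈ 0.2096, P(supplier C) ≈ 0.0916

0.2096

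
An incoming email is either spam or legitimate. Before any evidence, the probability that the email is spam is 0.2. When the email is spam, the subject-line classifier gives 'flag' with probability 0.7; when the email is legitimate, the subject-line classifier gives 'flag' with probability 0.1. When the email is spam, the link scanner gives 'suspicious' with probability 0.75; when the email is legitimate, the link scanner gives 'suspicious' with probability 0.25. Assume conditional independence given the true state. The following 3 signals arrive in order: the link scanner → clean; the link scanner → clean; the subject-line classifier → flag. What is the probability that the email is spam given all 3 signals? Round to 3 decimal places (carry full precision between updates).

After the link scanner='clean': P(spam) = 0.25·0.2000 / (0.25·0.2000 + 0.75·0.8000) ≈ 0.0769
After the link scanner='clean': P(spam) = 0.25·0.0769 / (0.25·0.0769 + 0.75·0.9231) ≈ 0.0270
After the subject-line classifier='flag': P(spam) = 0.7·0.0270 / (0.7·0.0270 + 0.1·0.9730) ≈ 0.1628

0.163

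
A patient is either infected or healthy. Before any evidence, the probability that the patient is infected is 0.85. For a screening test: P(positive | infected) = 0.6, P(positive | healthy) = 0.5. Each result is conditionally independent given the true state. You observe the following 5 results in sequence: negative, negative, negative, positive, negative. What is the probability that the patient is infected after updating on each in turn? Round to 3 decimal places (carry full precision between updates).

0.736

After 'negative': P(infected) = 0.4·0.8500 / (0.4·0.8500 + 0.5·0.1500) ≈ 0.8193
After 'negative': P(infected) = 0.4·0.8193 / (0.4·0.8193 + 0.5·0.1807) ≈ 0.7839
After 'negative': P(infected) = 0.4·0.7839 / (0.4·0.7839 + 0.5·0.2161) ≈ 0.7437
After 'positive': P(infected) = 0.6·0.7437 / (0.6·0.7437 + 0.5·0.2563) ≈ 0.7769
After 'negative': P(infected) = 0.4·0.7769 / (0.4·0.7769 + 0.5·0.2231) ≈ 0.7358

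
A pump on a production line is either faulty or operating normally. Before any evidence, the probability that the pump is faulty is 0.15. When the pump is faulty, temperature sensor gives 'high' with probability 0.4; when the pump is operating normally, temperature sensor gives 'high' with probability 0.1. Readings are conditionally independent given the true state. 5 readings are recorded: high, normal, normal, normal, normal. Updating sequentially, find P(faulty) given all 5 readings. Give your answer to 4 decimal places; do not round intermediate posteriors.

0.1224

After 'high': P(faulty) = 0.4·0.1500 / (0.4·0.1500 + 0.1·0.8500) ≈ 0.4138
After 'normal': P(faulty) = 0.6·0.4138 / (0.6·0.4138 + 0.9·0.5862) ≈ 0.3200
After 'normal': P(faulty) = 0.6·0.3200 / (0.6·0.3200 + 0.9·0.6800) ≈ 0.2388
After 'normal': P(faulty) = 0.6·0.2388 / (0.6·0.2388 + 0.9·0.7612) ≈ 0.1730
After 'normal': P(faulty) = 0.6·0.1730 / (0.6·0.1730 + 0.9·0.8270) ≈ 0.1224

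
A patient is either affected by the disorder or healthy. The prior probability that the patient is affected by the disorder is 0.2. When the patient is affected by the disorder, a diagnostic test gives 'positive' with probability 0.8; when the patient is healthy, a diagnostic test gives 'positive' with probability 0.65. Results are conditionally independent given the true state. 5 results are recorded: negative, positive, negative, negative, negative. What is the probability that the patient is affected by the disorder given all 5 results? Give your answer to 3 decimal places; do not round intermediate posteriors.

After 'negative': P(affected) = 0.2·0.2000 / (0.2·0.2000 + 0.35·0.8000) ≈ 0.1250
After 'positive': P(affected) = 0.8·0.1250 / (0.8·0.1250 + 0.65·0.8750) ≈ 0.1495
After 'negative': P(affected) = 0.2·0.1495 / (0.2·0.1495 + 0.35·0.8505) ≈ 0.0913
After 'negative': P(affected) = 0.2·0.0913 / (0.2·0.0913 + 0.35·0.9087) ≈ 0.0543
After 'negative': P(affected) = 0.2·0.0543 / (0.2·0.0543 + 0.35·0.9457) ≈ 0.0318

0.032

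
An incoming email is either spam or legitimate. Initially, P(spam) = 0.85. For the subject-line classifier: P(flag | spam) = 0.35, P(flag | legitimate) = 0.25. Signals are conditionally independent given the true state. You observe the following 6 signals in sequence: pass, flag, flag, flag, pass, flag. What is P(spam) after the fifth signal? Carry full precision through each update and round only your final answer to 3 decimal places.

After 'pass': P(spam) = 0.65·0.8500 / (0.65·0.8500 + 0.75·0.1500) ≈ 0.8308
After 'flag': P(spam) = 0.35·0.8308 / (0.35·0.8308 + 0.25·0.1692) ≈ 0.8730
After 'flag': P(spam) = 0.35·0.8730 / (0.35·0.8730 + 0.25·0.1270) ≈ 0.9059
After 'flag': P(spam) = 0.35·0.9059 / (0.35·0.9059 + 0.25·0.0941) ≈ 0.9309
After 'pass': P(spam) = 0.65·0.9309 / (0.65·0.9309 + 0.75·0.0691) ≈ 0.9211

0.921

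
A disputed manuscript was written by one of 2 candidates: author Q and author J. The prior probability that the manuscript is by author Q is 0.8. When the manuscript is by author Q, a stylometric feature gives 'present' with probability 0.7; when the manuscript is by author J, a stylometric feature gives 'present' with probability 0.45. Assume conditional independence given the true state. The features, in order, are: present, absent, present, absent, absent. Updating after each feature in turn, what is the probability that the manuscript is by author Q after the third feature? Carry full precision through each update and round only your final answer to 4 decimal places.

Each posterior becomes the prior for the next update.
After 'present': P(author Q) = 0.7·0.8000 / (0.7·0.8000 + 0.45·0.2000) ≈ 0.8615
After 'absent': P(author Q) = 0.3·0.8615 / (0.3·0.8615 + 0.55·0.1385) ≈ 0.7724
After 'present': P(author Q) = 0.7·0.7724 / (0.7·0.7724 + 0.45·0.2276) ≈ 0.8408

0.8408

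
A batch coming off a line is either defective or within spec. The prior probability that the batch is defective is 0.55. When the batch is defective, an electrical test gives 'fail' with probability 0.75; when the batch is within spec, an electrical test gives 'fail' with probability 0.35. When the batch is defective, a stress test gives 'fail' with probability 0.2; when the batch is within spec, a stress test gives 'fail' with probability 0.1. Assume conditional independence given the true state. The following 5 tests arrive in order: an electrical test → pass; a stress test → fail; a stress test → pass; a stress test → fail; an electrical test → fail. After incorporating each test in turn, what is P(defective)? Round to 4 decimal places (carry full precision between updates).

0.7817

After an electrical test='pass': P(defective) = 0.25·0.5500 / (0.25·0.5500 + 0.65·0.4500) ≈ 0.3198
After a stress test='fail': P(defective) = 0.2·0.3198 / (0.2·0.3198 + 0.1·0.6802) ≈ 0.4846
After a stress test='pass': P(defective) = 0.8·0.4846 / (0.8·0.4846 + 0.9·0.5154) ≈ 0.4553
After a stress test='fail': P(defective) = 0.2·0.4553 / (0.2·0.4553 + 0.1·0.5447) ≈ 0.6257
After an electrical test='fail': P(defective) = 0.75·0.6257 / (0.75·0.6257 + 0.35·0.3743) ≈ 0.7817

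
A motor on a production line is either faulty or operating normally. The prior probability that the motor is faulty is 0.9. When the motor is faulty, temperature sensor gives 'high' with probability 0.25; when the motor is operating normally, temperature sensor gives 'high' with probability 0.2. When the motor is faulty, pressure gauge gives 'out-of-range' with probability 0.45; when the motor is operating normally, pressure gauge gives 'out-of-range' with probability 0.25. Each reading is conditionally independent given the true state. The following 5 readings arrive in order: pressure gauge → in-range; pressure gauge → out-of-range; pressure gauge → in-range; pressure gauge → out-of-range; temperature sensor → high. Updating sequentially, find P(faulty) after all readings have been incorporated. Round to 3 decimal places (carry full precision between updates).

After pressure gauge='in-range': P(faulty) = 0.55·0.9000 / (0.55·0.9000 + 0.75·0.1000) ≈ 0.8684
After pressure gauge='out-of-range': P(faulty) = 0.45·0.8684 / (0.45·0.8684 + 0.25·0.1316) ≈ 0.9224
After pressure gauge='in-range': P(faulty) = 0.55·0.9224 / (0.55·0.9224 + 0.75·0.0776) ≈ 0.8970
After pressure gauge='out-of-range': P(faulty) = 0.45·0.8970 / (0.45·0.8970 + 0.25·0.1030) ≈ 0.9401
After temperature sensor='high': P(faulty) = 0.25·0.9401 / (0.25·0.9401 + 0.2·0.0599) ≈ 0.9515

0.951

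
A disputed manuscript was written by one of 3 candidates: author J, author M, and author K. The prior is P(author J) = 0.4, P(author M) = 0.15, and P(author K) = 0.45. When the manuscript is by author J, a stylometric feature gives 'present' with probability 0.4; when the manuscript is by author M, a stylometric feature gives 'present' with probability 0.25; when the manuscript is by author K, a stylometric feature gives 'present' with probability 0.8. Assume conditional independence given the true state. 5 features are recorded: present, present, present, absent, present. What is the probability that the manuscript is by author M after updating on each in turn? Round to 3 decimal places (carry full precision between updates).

0.010

After 'present': normaliser = 0.4·0.4000 + 0.25·0.1500 + 0.8·0.4500; P(author J) ≈ 0.2870, P(author M) ≈ 0.0673, P(author K) ≈ 0.6457
After 'present': normaliser = 0.4·0.2870 + 0.25·0.0673 + 0.8·0.6457; P(author J) ≈ 0.1771, P(author M) ≈ 0.0259, P(author K) ≈ 0.7970
After 'present': normaliser = 0.4·0.1771 + 0.25·0.0259 + 0.8·0.7970; P(author J) ≈ 0.0991, P(author M) ≈ 0.0091, P(author K) ≈ 0.8918
After 'absent': normaliser = 0.6·0.0991 + 0.75·0.0091 + 0.2·0.8918; P(author J) ≈ 0.2430, P(author M) ≈ 0.0278, P(author K) ≈ 0.7291
After 'present': normaliser = 0.4·0.2430 + 0.25·0.0278 + 0.8·0.7291; P(author J) ≈ 0.1414, P(author M) ≈ 0.0101, P(author K) ≈ 0.8485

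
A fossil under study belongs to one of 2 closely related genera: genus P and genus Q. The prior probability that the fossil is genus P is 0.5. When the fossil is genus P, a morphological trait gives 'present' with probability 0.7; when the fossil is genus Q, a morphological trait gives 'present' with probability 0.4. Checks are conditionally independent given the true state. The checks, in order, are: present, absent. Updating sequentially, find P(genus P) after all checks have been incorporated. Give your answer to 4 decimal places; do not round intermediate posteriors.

0.4667

Apply Bayes' rule sequentially, carrying P(genus P) forward.
After 'present': P(genus P) = 0.7·0.5000 / (0.7·0.5000 + 0.4·0.5000) ≈ 0.6364
After 'absent': P(genus P) = 0.3·0.6364 / (0.3·0.6364 + 0.6·0.3636) ≈ 0.4667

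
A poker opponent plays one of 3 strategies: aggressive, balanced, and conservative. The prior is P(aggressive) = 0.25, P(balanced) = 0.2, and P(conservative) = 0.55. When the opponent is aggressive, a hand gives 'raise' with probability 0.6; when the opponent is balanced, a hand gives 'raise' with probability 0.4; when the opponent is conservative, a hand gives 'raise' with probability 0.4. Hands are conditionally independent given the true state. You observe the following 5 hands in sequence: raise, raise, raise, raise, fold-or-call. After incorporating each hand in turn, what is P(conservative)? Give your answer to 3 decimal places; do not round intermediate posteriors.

0.345

After 'raise': normaliser = 0.6·0.2500 + 0.4·0.2000 + 0.4·0.5500; P(aggressive) ≈ 0.3333, P(balanced) ≈ 0.1778, P(conservative) ≈ 0.4889
After 'raise': normaliser = 0.6·0.3333 + 0.4·0.1778 + 0.4·0.4889; P(aggressive) ≈ 0.4286, P(balanced) ≈ 0.1524, P(conservative) ≈ 0.4190
After 'raise': normaliser = 0.6·0.4286 + 0.4·0.1524 + 0.4·0.4190; P(aggressive) ≈ 0.5294, P(balanced) ≈ 0.1255, P(conservative) ≈ 0.3451
After 'raise': normaliser = 0.6·0.5294 + 0.4·0.1255 + 0.4·0.3451; P(aggressive) ≈ 0.6279, P(balanced) ≈ 0.0992, P(conservative) ≈ 0.2729
After 'fold-or-call': normaliser = 0.4·0.6279 + 0.6·0.0992 + 0.6·0.2729; P(aggressive) ≈ 0.5294, P(balanced) ≈ 0.1255, P(conservative) ≈ 0.3451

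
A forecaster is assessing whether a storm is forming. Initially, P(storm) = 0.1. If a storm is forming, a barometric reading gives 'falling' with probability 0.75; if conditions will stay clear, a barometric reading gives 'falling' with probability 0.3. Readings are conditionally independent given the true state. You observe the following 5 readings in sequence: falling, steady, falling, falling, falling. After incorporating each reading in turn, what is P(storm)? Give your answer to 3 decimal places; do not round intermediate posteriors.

Each posterior becomes the prior for the next update.
After 'falling': P(storm) = 0.75·0.1000 / (0.75·0.1000 + 0.3·0.9000) ≈ 0.2174
After 'steady': P(storm) = 0.25·0.2174 / (0.25·0.2174 + 0.7·0.7826) ≈ 0.0903
After 'falling': P(storm) = 0.75·0.0903 / (0.75·0.0903 + 0.3·0.9097) ≈ 0.1987
After 'falling': P(storm) = 0.75·0.1987 / (0.75·0.1987 + 0.3·0.8013) ≈ 0.3827
After 'falling': P(storm) = 0.75·0.3827 / (0.75·0.3827 + 0.3·0.6173) ≈ 0.6079

0.608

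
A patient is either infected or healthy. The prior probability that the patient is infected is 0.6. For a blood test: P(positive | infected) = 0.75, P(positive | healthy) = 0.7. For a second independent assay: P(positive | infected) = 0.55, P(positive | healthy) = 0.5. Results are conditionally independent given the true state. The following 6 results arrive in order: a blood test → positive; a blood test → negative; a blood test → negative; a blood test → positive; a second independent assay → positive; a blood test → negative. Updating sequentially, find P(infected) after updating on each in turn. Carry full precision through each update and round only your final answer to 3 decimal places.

Apply Bayes' rule sequentially, carrying P(infected) forward.
After a blood test='positive': P(infected) = 0.75·0.6000 / (0.75·0.6000 + 0.7·0.4000) ≈ 0.6164
After a blood test='negative': P(infected) = 0.25·0.6164 / (0.25·0.6164 + 0.3·0.3836) ≈ 0.5725
After a blood test='negative': P(infected) = 0.25·0.5725 / (0.25·0.5725 + 0.3·0.4275) ≈ 0.5274
After a blood test='positive': P(infected) = 0.75·0.5274 / (0.75·0.5274 + 0.7·0.4726) ≈ 0.5446
After a second independent assay='positive': P(infected) = 0.55·0.5446 / (0.55·0.5446 + 0.5·0.4554) ≈ 0.5681
After a blood test='negative': P(infected) = 0.25·0.5681 / (0.25·0.5681 + 0.3·0.4319) ≈ 0.5229

0.523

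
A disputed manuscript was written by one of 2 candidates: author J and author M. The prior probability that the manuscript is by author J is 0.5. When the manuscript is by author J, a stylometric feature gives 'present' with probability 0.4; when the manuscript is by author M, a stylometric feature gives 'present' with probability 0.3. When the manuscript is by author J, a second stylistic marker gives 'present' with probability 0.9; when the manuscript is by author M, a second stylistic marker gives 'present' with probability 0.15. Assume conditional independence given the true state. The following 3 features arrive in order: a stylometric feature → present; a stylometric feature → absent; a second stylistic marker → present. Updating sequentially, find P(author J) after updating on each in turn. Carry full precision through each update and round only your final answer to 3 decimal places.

After a stylometric feature='present': P(author J) = 0.4·0.5000 / (0.4·0.5000 + 0.3·0.5000) ≈ 0.5714
After a stylometric feature='absent': P(author J) = 0.6·0.5714 / (0.6·0.5714 + 0.7·0.4286) ≈ 0.5333
After a second stylistic marker='present': P(author J) = 0.9·0.5333 / (0.9·0.5333 + 0.15·0.4667) ≈ 0.8727

0.873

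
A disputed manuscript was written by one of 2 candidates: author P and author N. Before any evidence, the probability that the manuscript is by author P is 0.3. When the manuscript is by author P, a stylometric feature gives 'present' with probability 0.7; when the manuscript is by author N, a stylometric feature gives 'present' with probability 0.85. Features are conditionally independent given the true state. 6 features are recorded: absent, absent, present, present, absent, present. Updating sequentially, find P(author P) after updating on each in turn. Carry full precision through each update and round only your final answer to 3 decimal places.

0.657

Each posterior becomes the prior for the next update.
After 'absent': P(author P) = 0.3·0.3000 / (0.3·0.3000 + 0.15·0.7000) ≈ 0.4615
After 'absent': P(author P) = 0.3·0.4615 / (0.3·0.4615 + 0.15·0.5385) ≈ 0.6316
After 'present': P(author P) = 0.7·0.6316 / (0.7·0.6316 + 0.85·0.3684) ≈ 0.5854
After 'present': P(author P) = 0.7·0.5854 / (0.7·0.5854 + 0.85·0.4146) ≈ 0.5376
After 'absent': P(author P) = 0.3·0.5376 / (0.3·0.5376 + 0.15·0.4624) ≈ 0.6993
After 'present': P(author P) = 0.7·0.6993 / (0.7·0.6993 + 0.85·0.3007) ≈ 0.6569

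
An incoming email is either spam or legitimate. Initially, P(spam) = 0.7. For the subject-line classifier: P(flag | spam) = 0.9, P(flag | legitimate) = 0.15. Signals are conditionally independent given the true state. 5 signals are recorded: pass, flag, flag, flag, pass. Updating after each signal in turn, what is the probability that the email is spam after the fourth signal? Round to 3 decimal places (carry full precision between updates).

After 'pass': P(spam) = 0.1·0.7000 / (0.1·0.7000 + 0.85·0.3000) ≈ 0.2154
After 'flag': P(spam) = 0.9·0.2154 / (0.9·0.2154 + 0.15·0.7846) ≈ 0.6222
After 'flag': P(spam) = 0.9·0.6222 / (0.9·0.6222 + 0.15·0.3778) ≈ 0.9081
After 'flag': P(spam) = 0.9·0.9081 / (0.9·0.9081 + 0.15·0.0919) ≈ 0.9834

0.983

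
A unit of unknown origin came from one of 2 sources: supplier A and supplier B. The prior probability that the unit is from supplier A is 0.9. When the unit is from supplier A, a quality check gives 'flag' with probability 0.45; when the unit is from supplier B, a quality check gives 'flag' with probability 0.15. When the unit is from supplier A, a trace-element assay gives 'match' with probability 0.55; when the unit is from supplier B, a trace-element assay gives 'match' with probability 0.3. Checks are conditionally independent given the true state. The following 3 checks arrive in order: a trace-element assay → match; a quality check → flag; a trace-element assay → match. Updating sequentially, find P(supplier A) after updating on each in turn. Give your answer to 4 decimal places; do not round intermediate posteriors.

Apply Bayes' rule sequentially, carrying P(supplier A) forward.
After a trace-element assay='match': P(supplier A) = 0.55·0.9000 / (0.55·0.9000 + 0.3·0.1000) ≈ 0.9429
After a quality check='flag': P(supplier A) = 0.45·0.9429 / (0.45·0.9429 + 0.15·0.0571) ≈ 0.9802
After a trace-element assay='match': P(supplier A) = 0.55·0.9802 / (0.55·0.9802 + 0.3·0.0198) ≈ 0.9891

0.9891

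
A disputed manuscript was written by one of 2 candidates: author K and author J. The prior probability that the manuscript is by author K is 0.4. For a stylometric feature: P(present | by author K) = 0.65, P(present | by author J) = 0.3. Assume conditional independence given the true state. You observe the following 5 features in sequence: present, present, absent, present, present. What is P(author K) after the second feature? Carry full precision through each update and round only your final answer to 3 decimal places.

0.758

After 'present': P(author K) = 0.65·0.4000 / (0.65·0.4000 + 0.3·0.6000) ≈ 0.5909
After 'present': P(author K) = 0.65·0.5909 / (0.65·0.5909 + 0.3·0.4091) ≈ 0.7578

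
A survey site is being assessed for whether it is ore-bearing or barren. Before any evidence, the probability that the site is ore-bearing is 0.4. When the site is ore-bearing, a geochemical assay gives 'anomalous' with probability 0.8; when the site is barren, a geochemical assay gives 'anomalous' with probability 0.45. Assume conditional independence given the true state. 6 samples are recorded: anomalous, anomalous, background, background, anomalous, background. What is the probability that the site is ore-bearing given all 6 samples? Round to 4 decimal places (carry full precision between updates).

After 'anomalous': P(ore) = 0.8·0.4000 / (0.8·0.4000 + 0.45·0.6000) ≈ 0.5424
After 'anomalous': P(ore) = 0.8·0.5424 / (0.8·0.5424 + 0.45·0.4576) ≈ 0.6781
After 'background': P(ore) = 0.2·0.6781 / (0.2·0.6781 + 0.55·0.3219) ≈ 0.4338
After 'background': P(ore) = 0.2·0.4338 / (0.2·0.4338 + 0.55·0.5662) ≈ 0.2179
After 'anomalous': P(ore) = 0.8·0.2179 / (0.8·0.2179 + 0.45·0.7821) ≈ 0.3312
After 'background': P(ore) = 0.2·0.3312 / (0.2·0.3312 + 0.55·0.6688) ≈ 0.1526

0.1526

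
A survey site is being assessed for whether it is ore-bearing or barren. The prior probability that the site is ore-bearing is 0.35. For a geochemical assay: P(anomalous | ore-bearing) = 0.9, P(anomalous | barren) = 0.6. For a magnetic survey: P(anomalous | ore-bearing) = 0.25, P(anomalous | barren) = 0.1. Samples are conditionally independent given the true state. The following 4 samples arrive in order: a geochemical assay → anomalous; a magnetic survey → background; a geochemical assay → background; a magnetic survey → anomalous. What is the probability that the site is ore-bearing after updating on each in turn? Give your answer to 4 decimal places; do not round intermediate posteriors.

After a geochemical assay='anomalous': P(ore) = 0.9·0.3500 / (0.9·0.3500 + 0.6·0.6500) ≈ 0.4468
After a magnetic survey='background': P(ore) = 0.75·0.4468 / (0.75·0.4468 + 0.9·0.5532) ≈ 0.4023
After a geochemical assay='background': P(ore) = 0.1·0.4023 / (0.1·0.4023 + 0.4·0.5977) ≈ 0.1440
After a magnetic survey='anomalous': P(ore) = 0.25·0.1440 / (0.25·0.1440 + 0.1·0.8560) ≈ 0.2961

0.2961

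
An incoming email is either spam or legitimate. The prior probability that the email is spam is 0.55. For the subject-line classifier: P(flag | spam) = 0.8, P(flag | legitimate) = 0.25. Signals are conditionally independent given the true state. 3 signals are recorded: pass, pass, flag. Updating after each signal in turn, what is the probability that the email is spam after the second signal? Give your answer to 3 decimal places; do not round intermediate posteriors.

0.080

Each posterior becomes the prior for the next update.
After 'pass': P(spam) = 0.2·0.5500 / (0.2·0.5500 + 0.75·0.4500) ≈ 0.2458
After 'pass': P(spam) = 0.2·0.2458 / (0.2·0.2458 + 0.75·0.7542) ≈ 0.0800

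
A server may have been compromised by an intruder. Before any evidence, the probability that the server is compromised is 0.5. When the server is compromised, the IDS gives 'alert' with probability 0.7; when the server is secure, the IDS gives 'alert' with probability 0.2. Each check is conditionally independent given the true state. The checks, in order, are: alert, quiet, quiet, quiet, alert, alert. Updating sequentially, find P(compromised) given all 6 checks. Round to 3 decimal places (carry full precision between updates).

0.693

After 'alert': P(compromised) = 0.7·0.5000 / (0.7·0.5000 + 0.2·0.5000) ≈ 0.7778
After 'quiet': P(compromised) = 0.3·0.7778 / (0.3·0.7778 + 0.8·0.2222) ≈ 0.5676
After 'quiet': P(compromised) = 0.3·0.5676 / (0.3·0.5676 + 0.8·0.4324) ≈ 0.3298
After 'quiet': P(compromised) = 0.3·0.3298 / (0.3·0.3298 + 0.8·0.6702) ≈ 0.1558
After 'alert': P(compromised) = 0.7·0.1558 / (0.7·0.1558 + 0.2·0.8442) ≈ 0.3925
After 'alert': P(compromised) = 0.7·0.3925 / (0.7·0.3925 + 0.2·0.6075) ≈ 0.6933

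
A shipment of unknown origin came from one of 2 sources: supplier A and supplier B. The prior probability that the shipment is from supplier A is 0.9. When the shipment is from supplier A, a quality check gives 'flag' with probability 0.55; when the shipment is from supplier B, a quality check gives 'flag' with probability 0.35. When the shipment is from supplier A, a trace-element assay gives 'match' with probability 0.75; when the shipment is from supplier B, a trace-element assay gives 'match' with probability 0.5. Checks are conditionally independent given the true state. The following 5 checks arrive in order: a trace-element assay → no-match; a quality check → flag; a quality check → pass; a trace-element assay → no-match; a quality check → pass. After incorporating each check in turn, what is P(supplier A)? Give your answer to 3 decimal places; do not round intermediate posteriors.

After a trace-element assay='no-match': P(supplier A) = 0.25·0.9000 / (0.25·0.9000 + 0.5·0.1000) ≈ 0.8182
After a quality check='flag': P(supplier A) = 0.55·0.8182 / (0.55·0.8182 + 0.35·0.1818) ≈ 0.8761
After a quality check='pass': P(supplier A) = 0.45·0.8761 / (0.45·0.8761 + 0.65·0.1239) ≈ 0.8304
After a trace-element assay='no-match': P(supplier A) = 0.25·0.8304 / (0.25·0.8304 + 0.5·0.1696) ≈ 0.7100
After a quality check='pass': P(supplier A) = 0.45·0.7100 / (0.45·0.7100 + 0.65·0.2900) ≈ 0.6289

0.629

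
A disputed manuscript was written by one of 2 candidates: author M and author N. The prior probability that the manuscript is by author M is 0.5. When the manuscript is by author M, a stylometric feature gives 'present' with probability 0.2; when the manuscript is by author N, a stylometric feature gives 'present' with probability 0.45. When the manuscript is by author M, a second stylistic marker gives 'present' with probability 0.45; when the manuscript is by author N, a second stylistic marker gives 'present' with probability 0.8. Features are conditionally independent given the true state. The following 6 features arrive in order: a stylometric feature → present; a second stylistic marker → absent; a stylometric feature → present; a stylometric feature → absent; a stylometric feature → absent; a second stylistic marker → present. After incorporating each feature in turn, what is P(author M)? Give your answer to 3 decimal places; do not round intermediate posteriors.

0.393

After a stylometric feature='present': P(author M) = 0.2·0.5000 / (0.2·0.5000 + 0.45·0.5000) ≈ 0.3077
After a second stylistic marker='absent': P(author M) = 0.55·0.3077 / (0.55·0.3077 + 0.2·0.6923) ≈ 0.5500
After a stylometric feature='present': P(author M) = 0.2·0.5500 / (0.2·0.5500 + 0.45·0.4500) ≈ 0.3520
After a stylometric feature='absent': P(author M) = 0.8·0.3520 / (0.8·0.3520 + 0.55·0.6480) ≈ 0.4414
After a stylometric feature='absent': P(author M) = 0.8·0.4414 / (0.8·0.4414 + 0.55·0.5586) ≈ 0.5347
After a second stylistic marker='present': P(author M) = 0.45·0.5347 / (0.45·0.5347 + 0.8·0.4653) ≈ 0.3926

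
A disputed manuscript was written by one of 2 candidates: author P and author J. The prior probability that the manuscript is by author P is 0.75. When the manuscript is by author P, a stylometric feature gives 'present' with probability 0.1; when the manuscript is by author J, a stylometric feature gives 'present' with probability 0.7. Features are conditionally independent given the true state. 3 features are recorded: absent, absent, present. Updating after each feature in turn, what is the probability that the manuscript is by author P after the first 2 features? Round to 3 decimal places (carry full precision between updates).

0.964

Apply Bayes' rule sequentially, carrying P(author P) forward.
After 'absent': P(author P) = 0.9·0.7500 / (0.9·0.7500 + 0.3·0.2500) ≈ 0.9000
After 'absent': P(author P) = 0.9·0.9000 / (0.9·0.9000 + 0.3·0.1000) ≈ 0.9643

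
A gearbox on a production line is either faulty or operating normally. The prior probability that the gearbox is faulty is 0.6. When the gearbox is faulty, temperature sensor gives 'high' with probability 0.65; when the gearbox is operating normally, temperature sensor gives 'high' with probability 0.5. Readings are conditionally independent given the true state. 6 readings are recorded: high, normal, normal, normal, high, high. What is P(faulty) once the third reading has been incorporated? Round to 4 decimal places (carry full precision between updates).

0.4886

After 'high': P(faulty) = 0.65·0.6000 / (0.65·0.6000 + 0.5·0.4000) ≈ 0.6610
After 'normal': P(faulty) = 0.35·0.6610 / (0.35·0.6610 + 0.5·0.3390) ≈ 0.5772
After 'normal': P(faulty) = 0.35·0.5772 / (0.35·0.5772 + 0.5·0.4228) ≈ 0.4886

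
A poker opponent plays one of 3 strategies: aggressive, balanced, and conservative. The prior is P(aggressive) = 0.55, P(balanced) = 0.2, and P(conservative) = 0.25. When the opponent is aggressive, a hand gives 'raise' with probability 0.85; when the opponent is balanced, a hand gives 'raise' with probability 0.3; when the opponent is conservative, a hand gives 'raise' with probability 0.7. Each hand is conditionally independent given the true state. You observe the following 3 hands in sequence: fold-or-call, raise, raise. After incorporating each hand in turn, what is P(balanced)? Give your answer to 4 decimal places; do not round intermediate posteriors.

After 'fold-or-call': normaliser = 0.15·0.5500 + 0.7·0.2000 + 0.3·0.2500; P(aggressive) ≈ 0.2773, P(balanced) ≈ 0.4706, P(conservative) ≈ 0.2521
After 'raise': normaliser = 0.85·0.2773 + 0.3·0.4706 + 0.7·0.2521; P(aggressive) ≈ 0.4260, P(balanced) ≈ 0.2551, P(conservative) ≈ 0.3189
After 'raise': normaliser = 0.85·0.4260 + 0.3·0.2551 + 0.7·0.3189; P(aggressive) ≈ 0.5471, P(balanced) ≈ 0.1156, P(conservative) ≈ 0.3373

0.1156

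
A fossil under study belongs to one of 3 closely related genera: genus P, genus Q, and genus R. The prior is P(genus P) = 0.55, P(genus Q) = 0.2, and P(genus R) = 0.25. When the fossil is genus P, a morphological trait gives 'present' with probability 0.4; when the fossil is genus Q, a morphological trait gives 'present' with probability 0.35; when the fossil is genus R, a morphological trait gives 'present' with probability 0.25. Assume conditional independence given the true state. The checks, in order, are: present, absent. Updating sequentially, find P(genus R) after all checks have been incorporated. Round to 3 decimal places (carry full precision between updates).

0.209

Each posterior becomes the prior for the next update.
After 'present': normaliser = 0.4·0.5500 + 0.35·0.2000 + 0.25·0.2500; P(genus P) ≈ 0.6241, P(genus Q) ≈ 0.1986, P(genus R) ≈ 0.1773
After 'absent': normaliser = 0.6·0.6241 + 0.65·0.1986 + 0.75·0.1773; P(genus P) ≈ 0.5883, P(genus Q) ≈ 0.2028, P(genus R) ≈ 0.2089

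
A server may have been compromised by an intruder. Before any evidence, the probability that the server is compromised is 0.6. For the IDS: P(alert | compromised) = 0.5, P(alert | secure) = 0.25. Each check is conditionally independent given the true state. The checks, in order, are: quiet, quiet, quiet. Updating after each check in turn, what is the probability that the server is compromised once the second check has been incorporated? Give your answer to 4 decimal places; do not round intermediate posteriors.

After 'quiet': P(compromised) = 0.5·0.6000 / (0.5·0.6000 + 0.75·0.4000) ≈ 0.5000
After 'quiet': P(compromised) = 0.5·0.5000 / (0.5·0.5000 + 0.75·0.5000) ≈ 0.4000

0.4000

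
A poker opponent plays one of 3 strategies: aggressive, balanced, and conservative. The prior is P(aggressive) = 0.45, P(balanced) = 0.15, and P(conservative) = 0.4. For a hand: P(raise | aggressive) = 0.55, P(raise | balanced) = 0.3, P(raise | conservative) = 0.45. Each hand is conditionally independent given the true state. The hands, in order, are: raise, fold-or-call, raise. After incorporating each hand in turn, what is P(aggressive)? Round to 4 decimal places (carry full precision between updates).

0.5315

After 'raise': normaliser = 0.55·0.4500 + 0.3·0.1500 + 0.45·0.4000; P(aggressive) ≈ 0.5238, P(balanced) ≈ 0.0952, P(conservative) ≈ 0.3810
After 'fold-or-call': normaliser = 0.45·0.5238 + 0.7·0.0952 + 0.55·0.3810; P(aggressive) ≈ 0.4605, P(balanced) ≈ 0.1302, P(conservative) ≈ 0.4093
After 'raise': normaliser = 0.55·0.4605 + 0.3·0.1302 + 0.45·0.4093; P(aggressive) ≈ 0.5315, P(balanced) ≈ 0.0820, P(conservative) ≈ 0.3865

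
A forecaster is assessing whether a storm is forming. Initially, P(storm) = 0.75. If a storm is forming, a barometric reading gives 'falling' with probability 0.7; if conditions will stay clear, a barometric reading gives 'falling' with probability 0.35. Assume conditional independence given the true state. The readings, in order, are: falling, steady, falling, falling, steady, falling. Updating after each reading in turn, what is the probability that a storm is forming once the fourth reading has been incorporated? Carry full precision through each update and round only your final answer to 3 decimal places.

0.917

After 'falling': P(storm) = 0.7·0.7500 / (0.7·0.7500 + 0.35·0.2500) ≈ 0.8571
After 'steady': P(storm) = 0.3·0.8571 / (0.3·0.8571 + 0.65·0.1429) ≈ 0.7347
After 'falling': P(storm) = 0.7·0.7347 / (0.7·0.7347 + 0.35·0.2653) ≈ 0.8471
After 'falling': P(storm) = 0.7·0.8471 / (0.7·0.8471 + 0.35·0.1529) ≈ 0.9172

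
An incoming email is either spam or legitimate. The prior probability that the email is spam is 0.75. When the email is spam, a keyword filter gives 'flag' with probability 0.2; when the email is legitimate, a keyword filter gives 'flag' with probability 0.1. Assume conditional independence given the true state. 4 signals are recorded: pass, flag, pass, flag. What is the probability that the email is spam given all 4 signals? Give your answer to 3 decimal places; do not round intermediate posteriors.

0.905

After 'pass': P(spam) = 0.8·0.7500 / (0.8·0.7500 + 0.9·0.2500) ≈ 0.7273
After 'flag': P(spam) = 0.2·0.7273 / (0.2·0.7273 + 0.1·0.2727) ≈ 0.8421
After 'pass': P(spam) = 0.8·0.8421 / (0.8·0.8421 + 0.9·0.1579) ≈ 0.8258
After 'flag': P(spam) = 0.2·0.8258 / (0.2·0.8258 + 0.1·0.1742) ≈ 0.9046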